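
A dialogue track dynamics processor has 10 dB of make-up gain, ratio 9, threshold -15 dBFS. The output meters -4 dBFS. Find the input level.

Remove make-up: -4 − 10 = -14 dBFS.
The compressed level sits -14 − (-15) = 1 dB over threshold.
Input overshoot = R × output overshoot = 9 dB → input = -15 + 9 = -6 dBFS.

-6 dBFS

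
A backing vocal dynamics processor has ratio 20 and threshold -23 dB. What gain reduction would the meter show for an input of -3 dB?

-3 dB exceeds the threshold by 20 dB.
At 20:1, output sits 20/20 = 1 dB above threshold.
GR = overshoot in − overshoot out = 20 − 1 = 19 dB.

19 dB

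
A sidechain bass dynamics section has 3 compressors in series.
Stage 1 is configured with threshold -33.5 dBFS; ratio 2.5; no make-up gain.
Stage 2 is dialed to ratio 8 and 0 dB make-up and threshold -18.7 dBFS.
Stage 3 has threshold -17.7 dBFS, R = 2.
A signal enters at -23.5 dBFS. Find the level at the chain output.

-29.5 dBFS

Stage 1: -23.5 dBFS is 10 dB over -33.5 dBFS; at 2.5:1 that becomes 4 dB over, giving -29.5 dBFS.
Stage 2: below threshold (-29.5 ≤ -18.7); passes unchanged; output -29.5 dBFS.
Stage 3: below threshold (-29.5 ≤ -17.7); passes unchanged; output -29.5 dBFS.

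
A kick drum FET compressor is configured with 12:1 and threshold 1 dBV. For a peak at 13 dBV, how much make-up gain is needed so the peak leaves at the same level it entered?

11 dB

Without make-up, output = threshold + overshoot/12 = 1 + 1 = 2 dBV.
Gap to target: 11 dB.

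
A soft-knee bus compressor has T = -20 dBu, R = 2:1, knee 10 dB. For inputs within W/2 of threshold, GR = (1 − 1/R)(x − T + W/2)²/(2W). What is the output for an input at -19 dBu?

x − T + W/2 = -19 − (-20) + 5 = 6.
GR = (1 − 1/2) × 6² / 20 = 0.5 × 36 / 20 = 0.9 dB.
Output = -19 − 0.9 = -19.9 dBu.

-19.9 dBu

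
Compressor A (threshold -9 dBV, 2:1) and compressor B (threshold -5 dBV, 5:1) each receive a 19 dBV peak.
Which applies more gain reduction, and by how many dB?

B, by 5.2 dB

A: overshoot 28 dB → output overshoot 14 dB → GR 14 dB.
B: overshoot 24 dB → output overshoot 4.8 dB → GR 19.2 dB.
B applies 5.2 dB more gain reduction.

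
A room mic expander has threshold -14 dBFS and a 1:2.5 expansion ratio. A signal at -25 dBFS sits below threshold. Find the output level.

-41.5 dBFS

The input is 11 dB below the -14 dBFS threshold.
A 1:2.5 expander multiplies undershoot by 2.5: 11 × 2.5 = 27.5 dB below threshold.
Output = -14 − 27.5 = -41.5 dBFS.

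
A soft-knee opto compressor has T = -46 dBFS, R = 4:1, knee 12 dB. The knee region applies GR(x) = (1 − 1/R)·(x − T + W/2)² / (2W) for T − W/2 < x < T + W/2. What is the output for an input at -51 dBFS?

x − T + W/2 = -51 − (-46) + 6 = 1.
GR = (1 − 1/4) × 1² / 24 = 0.75 × 1 / 24 = 0.03125 dB.
Output = -51 − 0.03125 = -51.03125 dBFS.

-51.03125 dBFS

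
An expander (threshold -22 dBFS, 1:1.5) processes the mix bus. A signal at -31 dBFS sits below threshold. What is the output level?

Undershoot = (-22) − (-31) = 9 dB.
At 1:1.5, that expands to 13.5 dB under threshold.
Output = -22 − 13.5 = -35.5 dBFS.

-35.5 dBFS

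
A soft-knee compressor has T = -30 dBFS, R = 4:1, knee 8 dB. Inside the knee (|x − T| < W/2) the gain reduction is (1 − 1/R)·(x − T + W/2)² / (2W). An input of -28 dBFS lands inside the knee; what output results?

x − T + W/2 = -28 − (-30) + 4 = 6.
GR = (1 − 1/4) × 6² / 16 = 0.75 × 36 / 16 = 1.6875 dB.
Output = -28 − 1.6875 = -29.6875 dBFS.

-29.6875 dBFS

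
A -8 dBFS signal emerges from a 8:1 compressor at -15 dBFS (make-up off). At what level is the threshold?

-16 dBFS

Let T be the threshold. Output overshoot = (input overshoot)/R, so -15 − T = (-8 − T)/8.
8·(-15 − T) = -8 − T → 7·T = -120 − (-8) = -112.
T = -112/7 = -16 dBFS.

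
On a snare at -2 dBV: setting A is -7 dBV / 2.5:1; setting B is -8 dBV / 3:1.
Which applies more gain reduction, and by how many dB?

B, by 1 dB

A: GR = 5 − 5/2.5 = 3 dB.
B: GR = 6 − 6/3 = 4 dB.
Difference: 1 dB in favour of B.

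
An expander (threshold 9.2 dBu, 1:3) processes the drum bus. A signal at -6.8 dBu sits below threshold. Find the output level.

Below threshold, a 1:3 expander applies gain = (3−1)×(T − x) of attenuation.
(3−1) × 16 = 32 dB, so output = -6.8 − 32 = -38.8 dBu.

-38.8 dBu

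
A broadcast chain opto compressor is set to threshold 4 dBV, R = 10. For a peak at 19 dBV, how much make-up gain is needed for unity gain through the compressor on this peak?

13.5 dB

Overshoot 15 dB → 15/10 = 1.5 dB after compression, so the compressed level is 4 + 1.5 = 5.5 dBV.
Make-up = target − compressed = 19 − 5.5 = 13.5 dB.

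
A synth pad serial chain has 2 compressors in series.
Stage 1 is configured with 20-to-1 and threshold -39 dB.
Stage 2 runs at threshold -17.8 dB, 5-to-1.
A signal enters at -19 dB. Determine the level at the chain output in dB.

-38 dB

Stage 1: -19 dB is 20 dB over -39 dB; at 20:1 that becomes 1 dB over, giving -38 dB.
Stage 2: -38 dB ≤ -17.8 dB, so stage 2 doesn't engage; output -38 dB.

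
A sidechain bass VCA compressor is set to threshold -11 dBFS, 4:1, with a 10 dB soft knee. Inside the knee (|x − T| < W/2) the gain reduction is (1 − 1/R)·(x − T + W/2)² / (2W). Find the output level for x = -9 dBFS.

-10.8375 dBFS

x − T + W/2 = -9 − (-11) + 5 = 7.
GR = (1 − 1/4) × 7² / 20 = 0.75 × 49 / 20 = 1.8375 dB.
Output = -9 − 1.8375 = -10.8375 dBFS.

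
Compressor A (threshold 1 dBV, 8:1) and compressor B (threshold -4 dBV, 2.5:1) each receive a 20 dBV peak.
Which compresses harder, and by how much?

A, by 2.225 dB

A: 19 dB over, compressed to 2.375 dB over, so 16.625 dB of GR.
B: 24 dB over, compressed to 9.6 dB over, so 14.4 dB of GR.
A reduces 2.225 dB more.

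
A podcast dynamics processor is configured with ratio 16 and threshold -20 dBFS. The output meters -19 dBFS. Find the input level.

The compressed level sits -19 − (-20) = 1 dB over threshold.
Undo the ratio: input overshoot = 1 × 16 = 16 dB, giving input = -4 dBFS.

-4 dBFS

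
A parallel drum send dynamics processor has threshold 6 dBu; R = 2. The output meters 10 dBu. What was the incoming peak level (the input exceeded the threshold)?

Post-compression overshoot = 10 − 6 = 4 dB.
Input overshoot = R × output overshoot = 8 dB → input = 6 + 8 = 14 dBu.

14 dBu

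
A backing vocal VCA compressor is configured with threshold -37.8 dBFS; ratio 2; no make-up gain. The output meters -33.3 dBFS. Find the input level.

-28.8 dBFS

That's 4.5 dB above the -37.8 dBFS threshold.
Before 2:1 compression the overshoot was 4.5 × 2 = 9 dB, so input = -37.8 + 9 = -28.8 dBFS.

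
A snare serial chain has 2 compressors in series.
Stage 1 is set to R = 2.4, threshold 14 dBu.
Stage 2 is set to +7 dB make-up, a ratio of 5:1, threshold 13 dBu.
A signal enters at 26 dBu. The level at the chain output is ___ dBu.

21.2 dBu

Stage 1: 12 dB above 14 dBu, reduced 2.4:1 to 5 dB above → 19 dBu.
Stage 2: 19 dBu is 6 dB over 13 dBu; at 5:1 that becomes 1.2 dB over, giving 14.2 dBu; +7 dB make-up → 21.2 dBu.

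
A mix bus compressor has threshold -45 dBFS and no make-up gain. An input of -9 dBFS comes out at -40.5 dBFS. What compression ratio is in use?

8:1

Input overshoot = -9 − (-45) = 36 dB; output overshoot = -40.5 − (-45) = 4.5 dB.
Ratio = 36 / 4.5 = 8.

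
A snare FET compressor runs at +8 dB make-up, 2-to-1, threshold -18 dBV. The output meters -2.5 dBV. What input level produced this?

Before make-up, the level was -2.5 − 8 = -10.5 dBV.
Post-compression overshoot = -10.5 − (-18) = 7.5 dB.
Undo the ratio: input overshoot = 7.5 × 2 = 15 dB, giving input = -3 dBV.

-3 dBV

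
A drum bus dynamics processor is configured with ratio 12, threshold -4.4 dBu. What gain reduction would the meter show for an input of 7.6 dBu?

11 dB

Overshoot = 7.6 − (-4.4) = 12 dB.
At 12:1, output sits 12/12 = 1 dB above threshold.
Gain reduction = 12 − 1 = 11 dB.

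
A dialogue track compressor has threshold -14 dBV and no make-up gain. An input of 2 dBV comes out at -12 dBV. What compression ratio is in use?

8:1

Input overshoot = 2 − (-14) = 16 dB; output overshoot = -12 − (-14) = 2 dB.
Ratio = 16 / 2 = 8.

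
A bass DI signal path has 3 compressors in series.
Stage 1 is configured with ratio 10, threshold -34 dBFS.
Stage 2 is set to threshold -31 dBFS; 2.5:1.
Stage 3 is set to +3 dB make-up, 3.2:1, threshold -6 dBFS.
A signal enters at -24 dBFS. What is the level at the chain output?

-30 dBFS

Stage 1: overshoot 10 dB → 10/10 = 1 dB → -33 dBFS.
Stage 2: -33 dBFS ≤ -31 dBFS, so stage 2 doesn't engage; output -33 dBFS.
Stage 3: -33 dBFS is at or below the -6 dBFS threshold — no compression; make-up brings it to -30 dBFS.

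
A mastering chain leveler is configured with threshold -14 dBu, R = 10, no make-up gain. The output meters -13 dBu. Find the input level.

-4 dBu

Post-compression overshoot = -13 − (-14) = 1 dB.
Before 10:1 compression the overshoot was 1 × 10 = 10 dB, so input = -14 + 10 = -4 dBu.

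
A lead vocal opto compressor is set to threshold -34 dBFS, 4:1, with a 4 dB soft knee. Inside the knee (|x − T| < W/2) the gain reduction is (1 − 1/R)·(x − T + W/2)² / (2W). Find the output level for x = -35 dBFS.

x − T + W/2 = -35 − (-34) + 2 = 1.
GR = (1 − 1/4) × 1² / 8 = 0.75 × 1 / 8 = 0.09375 dB.
Output = -35 − 0.09375 = -35.09375 dBFS.

-35.09375 dBFS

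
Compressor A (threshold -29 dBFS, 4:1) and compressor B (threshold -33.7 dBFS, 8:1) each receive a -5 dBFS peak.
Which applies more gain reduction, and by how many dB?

B, by 7.1125 dB

A: 24 dB over, compressed to 6 dB over, so 18 dB of GR.
B: 28.7 dB over, compressed to 3.5875 dB over, so 25.1125 dB of GR.
B applies 7.1125 dB more gain reduction.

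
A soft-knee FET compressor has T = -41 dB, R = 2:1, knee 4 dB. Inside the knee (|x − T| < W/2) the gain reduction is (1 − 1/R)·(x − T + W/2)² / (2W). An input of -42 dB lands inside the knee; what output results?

x − T + W/2 = -42 − (-41) + 2 = 1.
GR = (1 − 1/2) × 1² / 8 = 0.5 × 1 / 8 = 0.0625 dB.
Output = -42 − 0.0625 = -42.0625 dB.

-42.0625 dB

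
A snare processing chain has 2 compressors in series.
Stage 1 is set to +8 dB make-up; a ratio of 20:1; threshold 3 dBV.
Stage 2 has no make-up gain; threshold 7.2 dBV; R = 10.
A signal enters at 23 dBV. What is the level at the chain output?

7.68 dBV

Stage 1: 23 dBV is 20 dB over 3 dBV; at 20:1 that becomes 1 dB over, giving 4 dBV; +8 dB make-up → 12 dBV.
Stage 2: 4.8 dB above 7.2 dBV, reduced 10:1 to 0.48 dB above → 7.68 dBV.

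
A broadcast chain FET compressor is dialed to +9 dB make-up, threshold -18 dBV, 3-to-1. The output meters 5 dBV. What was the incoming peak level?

24 dBV

Before make-up, the level was 5 − 9 = -4 dBV.
That's 14 dB above the -18 dBV threshold.
Before 3:1 compression the overshoot was 14 × 3 = 42 dB, so input = -18 + 42 = 24 dBV.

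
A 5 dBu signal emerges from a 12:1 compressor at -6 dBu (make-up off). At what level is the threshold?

-7 dBu

Gain reduction = 5 − (-6) = 11 dB; output overshoot = GR / (R − 1) = 11 / 11 = 1 dB.
Threshold = output − output overshoot = -6 − 1 = -7 dBu.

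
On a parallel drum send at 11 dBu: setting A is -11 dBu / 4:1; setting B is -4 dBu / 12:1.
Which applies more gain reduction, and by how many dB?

A, by 2.75 dB

A: GR = 22 − 22/4 = 16.5 dB.
B: GR = 15 − 15/12 = 13.75 dB.
Difference: 2.75 dB in favour of A.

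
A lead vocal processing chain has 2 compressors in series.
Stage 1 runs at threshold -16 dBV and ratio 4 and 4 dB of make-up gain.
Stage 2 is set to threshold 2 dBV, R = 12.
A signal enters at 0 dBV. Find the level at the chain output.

-8 dBV

Stage 1: overshoot 16 dB → 16/4 = 4 dB → -12 dBV; +4 dB make-up → -8 dBV.
Stage 2: below threshold (-8 ≤ 2); passes unchanged; output -8 dBV.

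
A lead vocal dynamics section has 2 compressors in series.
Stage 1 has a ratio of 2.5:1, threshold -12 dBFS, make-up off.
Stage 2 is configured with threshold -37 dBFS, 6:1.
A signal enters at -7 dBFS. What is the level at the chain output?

-32.5 dBFS

Stage 1: 5 dB above -12 dBFS, reduced 2.5:1 to 2 dB above → -10 dBFS.
Stage 2: -10 dBFS is 27 dB over -37 dBFS; at 6:1 that becomes 4.5 dB over, giving -32.5 dBFS.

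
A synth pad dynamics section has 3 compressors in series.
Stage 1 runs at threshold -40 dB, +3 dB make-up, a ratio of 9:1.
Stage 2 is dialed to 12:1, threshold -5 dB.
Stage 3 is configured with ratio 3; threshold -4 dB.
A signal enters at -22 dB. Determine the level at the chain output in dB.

-35 dB

Stage 1: -22 dB is 18 dB over -40 dB; at 9:1 that becomes 2 dB over, giving -38 dB; +3 dB make-up → -35 dB.
Stage 2: -35 dB ≤ -5 dB, so stage 2 doesn't engage; output -35 dB.
Stage 3: -35 dB ≤ -4 dB, so stage 3 doesn't engage; output -35 dB.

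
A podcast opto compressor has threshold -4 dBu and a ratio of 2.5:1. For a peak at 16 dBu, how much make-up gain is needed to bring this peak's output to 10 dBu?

6 dB

The peak compresses to -4 + 20/2.5 = 4 dBu.
To reach 10 dBu requires 10 − 4 = 6 dB of make-up.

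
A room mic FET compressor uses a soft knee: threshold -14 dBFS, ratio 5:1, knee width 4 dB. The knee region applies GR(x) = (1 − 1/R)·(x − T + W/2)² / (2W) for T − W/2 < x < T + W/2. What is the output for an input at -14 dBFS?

-14.4 dBFS

x − T + W/2 = -14 − (-14) + 2 = 2.
GR = (1 − 1/5) × 2² / 8 = 0.8 × 4 / 8 = 0.4 dB.
Output = -14 − 0.4 = -14.4 dBFS.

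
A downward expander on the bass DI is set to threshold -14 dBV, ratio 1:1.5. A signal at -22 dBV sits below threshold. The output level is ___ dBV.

Below threshold, a 1:1.5 expander applies gain = (1.5−1)×(T − x) of attenuation.
(1.5−1) × 8 = 4 dB, so output = -22 − 4 = -26 dBV.

-26 dBV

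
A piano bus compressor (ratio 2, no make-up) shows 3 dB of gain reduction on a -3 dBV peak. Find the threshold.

-9 dBV

Let T be the threshold. Output overshoot = (input overshoot)/R, so -6 − T = (-3 − T)/2.
2·(-6 − T) = -3 − T → 1·T = -12 − (-3) = -9.
T = -9/1 = -9 dBV.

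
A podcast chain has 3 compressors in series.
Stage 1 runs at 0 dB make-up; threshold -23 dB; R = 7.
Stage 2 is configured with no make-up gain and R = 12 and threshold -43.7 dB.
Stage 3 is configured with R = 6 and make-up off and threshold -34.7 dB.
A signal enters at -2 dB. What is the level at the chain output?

-41.725 dB

Stage 1: 21 dB above -23 dB, reduced 7:1 to 3 dB above → -20 dB.
Stage 2: -20 dB is 23.7 dB over -43.7 dB; at 12:1 that becomes 1.975 dB over, giving -41.725 dB.
Stage 3: -41.725 dB is at or below the -34.7 dB threshold — no compression; output -41.725 dB.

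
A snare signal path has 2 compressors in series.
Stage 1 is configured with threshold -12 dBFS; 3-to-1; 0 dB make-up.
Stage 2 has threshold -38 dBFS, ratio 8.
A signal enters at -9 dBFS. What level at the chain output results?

Stage 1: overshoot 3 dB → 3/3 = 1 dB → -11 dBFS.
Stage 2: overshoot 27 dB → 27/8 = 3.375 dB → -34.625 dBFS.

-34.625 dBFS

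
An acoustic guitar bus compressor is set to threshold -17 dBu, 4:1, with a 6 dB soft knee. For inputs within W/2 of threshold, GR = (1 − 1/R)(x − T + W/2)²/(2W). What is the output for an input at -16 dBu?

x − T + W/2 = -16 − (-17) + 3 = 4.
GR = (1 − 1/4) × 4² / 12 = 0.75 × 16 / 12 = 1 dB.
Output = -16 − 1 = -17 dBu.

-17 dBu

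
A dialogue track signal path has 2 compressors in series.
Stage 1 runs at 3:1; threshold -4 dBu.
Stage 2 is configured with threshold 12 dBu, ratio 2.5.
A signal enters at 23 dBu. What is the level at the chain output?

Stage 1: 27 dB above -4 dBu, reduced 3:1 to 9 dB above → 5 dBu.
Stage 2: 5 dBu ≤ 12 dBu, so stage 2 doesn't engage; output 5 dBu.

5 dBu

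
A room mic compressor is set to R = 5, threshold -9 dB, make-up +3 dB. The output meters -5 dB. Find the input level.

Stripping the +3 dB make-up gives -8 dB at the gain stage.
That's 1 dB above the -9 dB threshold.
Input overshoot = R × output overshoot = 5 dB → input = -9 + 5 = -4 dB.

-4 dB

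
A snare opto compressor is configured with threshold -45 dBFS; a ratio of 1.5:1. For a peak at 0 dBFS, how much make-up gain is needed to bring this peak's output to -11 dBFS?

4 dB

Overshoot 45 dB → 45/1.5 = 30 dB after compression, so the compressed level is -45 + 30 = -15 dBFS.
Make-up = target − compressed = -11 − (-15) = 4 dB.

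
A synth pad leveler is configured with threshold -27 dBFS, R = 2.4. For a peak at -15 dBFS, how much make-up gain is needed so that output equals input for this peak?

7 dB

Without make-up, output = threshold + overshoot/2.4 = -27 + 5 = -22 dBFS.
Gap to target: 7 dB.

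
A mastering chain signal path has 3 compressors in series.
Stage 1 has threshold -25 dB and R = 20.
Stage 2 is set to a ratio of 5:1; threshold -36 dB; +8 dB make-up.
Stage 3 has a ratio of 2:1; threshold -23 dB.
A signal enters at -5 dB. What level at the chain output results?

Stage 1: overshoot 20 dB → 20/20 = 1 dB → -24 dB.
Stage 2: 12 dB above -36 dB, reduced 5:1 to 2.4 dB above → -33.6 dB; +8 dB make-up → -25.6 dB.
Stage 3: below threshold (-25.6 ≤ -23); passes unchanged; output -25.6 dB.

-25.6 dB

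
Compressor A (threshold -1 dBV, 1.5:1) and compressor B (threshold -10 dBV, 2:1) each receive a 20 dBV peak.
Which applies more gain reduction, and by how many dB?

B, by 8 dB

A: 21 dB over, compressed to 14 dB over, so 7 dB of GR.
B: 30 dB over, compressed to 15 dB over, so 15 dB of GR.
Difference: 8 dB in favour of B.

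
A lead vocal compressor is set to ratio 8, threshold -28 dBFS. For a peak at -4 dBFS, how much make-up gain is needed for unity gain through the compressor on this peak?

Overshoot 24 dB → 24/8 = 3 dB after compression, so the compressed level is -28 + 3 = -25 dBFS.
Make-up = target − compressed = -4 − (-25) = 21 dB.

21 dB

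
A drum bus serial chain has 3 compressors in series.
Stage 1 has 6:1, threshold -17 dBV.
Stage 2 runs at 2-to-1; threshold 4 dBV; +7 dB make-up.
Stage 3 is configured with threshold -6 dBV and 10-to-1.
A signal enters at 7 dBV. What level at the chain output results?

Stage 1: 24 dB above -17 dBV, reduced 6:1 to 4 dB above → -13 dBV.
Stage 2: -13 dBV ≤ 4 dBV, so stage 2 doesn't engage; make-up brings it to -6 dBV.
Stage 3: below threshold (-6 ≤ -6); passes unchanged; output -6 dBV.

-6 dBV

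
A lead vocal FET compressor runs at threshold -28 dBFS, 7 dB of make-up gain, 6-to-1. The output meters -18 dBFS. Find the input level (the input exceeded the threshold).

-10 dBFS

Remove make-up: -18 − 7 = -25 dBFS.
The compressed level sits -25 − (-28) = 3 dB over threshold.
Input overshoot = R × output overshoot = 18 dB → input = -28 + 18 = -10 dBFS.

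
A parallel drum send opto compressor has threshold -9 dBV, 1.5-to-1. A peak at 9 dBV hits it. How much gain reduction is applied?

Overshoot = 9 − (-9) = 18 dB.
After 1.5:1 compression the overshoot becomes 18/1.5 = 12 dB.
So the signal is attenuated by 18 − 12 = 6 dB.

6 dB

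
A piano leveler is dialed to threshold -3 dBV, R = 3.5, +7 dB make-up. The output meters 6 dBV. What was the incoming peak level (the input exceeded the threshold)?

Stripping the +7 dB make-up gives -1 dBV at the gain stage.
Post-compression overshoot = -1 − (-3) = 2 dB.
Undo the ratio: input overshoot = 2 × 3.5 = 7 dB, giving input = 4 dBV.

4 dBV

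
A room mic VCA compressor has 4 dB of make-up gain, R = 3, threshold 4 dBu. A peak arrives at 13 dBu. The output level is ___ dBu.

11 dBu

The input is 9 dB above the 4 dBu threshold.
3:1 compression reduces that to 9/3 = 3 dB over.
So the level is 4 + 3 = 7 dBu; make-up adds 4 dB, giving 11 dBu.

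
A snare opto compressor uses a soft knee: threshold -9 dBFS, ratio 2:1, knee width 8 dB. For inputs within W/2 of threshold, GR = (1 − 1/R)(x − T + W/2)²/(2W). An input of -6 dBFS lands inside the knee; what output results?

x − T + W/2 = -6 − (-9) + 4 = 7.
GR = (1 − 1/2) × 7² / 16 = 0.5 × 49 / 16 = 1.53125 dB.
Output = -6 − 1.53125 = -7.53125 dBFS.

-7.53125 dBFS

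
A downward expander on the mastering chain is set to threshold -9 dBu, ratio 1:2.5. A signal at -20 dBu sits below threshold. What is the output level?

-36.5 dBu

The input is 11 dB below the -9 dBu threshold.
A 1:2.5 expander multiplies undershoot by 2.5: 11 × 2.5 = 27.5 dB below threshold.
Output = -9 − 27.5 = -36.5 dBu.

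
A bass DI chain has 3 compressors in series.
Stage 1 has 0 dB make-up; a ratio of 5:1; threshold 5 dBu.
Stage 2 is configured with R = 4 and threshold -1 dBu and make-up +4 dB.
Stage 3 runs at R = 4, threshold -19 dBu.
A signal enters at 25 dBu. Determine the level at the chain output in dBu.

-12.875 dBu

Stage 1: 20 dB above 5 dBu, reduced 5:1 to 4 dB above → 9 dBu.
Stage 2: 9 dBu is 10 dB over -1 dBu; at 4:1 that becomes 2.5 dB over, giving 1.5 dBu; +4 dB make-up → 5.5 dBu.
Stage 3: overshoot 24.5 dB → 24.5/4 = 6.125 dB → -12.875 dBu.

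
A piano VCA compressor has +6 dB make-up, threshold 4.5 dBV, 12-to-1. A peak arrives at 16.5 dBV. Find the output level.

11.5 dBV

16.5 dBV sits 12 dB over threshold.
The 12 dB excess becomes 1 dB after 12:1 reduction.
Output = 4.5 + 1 = 5.5 dBV; make-up adds 6 dB, giving 11.5 dBV.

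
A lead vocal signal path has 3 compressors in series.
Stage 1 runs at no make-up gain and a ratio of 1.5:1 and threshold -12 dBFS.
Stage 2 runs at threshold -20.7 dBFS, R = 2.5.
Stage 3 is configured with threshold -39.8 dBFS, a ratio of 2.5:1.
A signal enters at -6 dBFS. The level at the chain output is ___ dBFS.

Stage 1: overshoot 6 dB → 6/1.5 = 4 dB → -8 dBFS.
Stage 2: overshoot 12.7 dB → 12.7/2.5 = 5.08 dB → -15.62 dBFS.
Stage 3: -15.62 dBFS is 24.18 dB over -39.8 dBFS; at 2.5:1 that becomes 9.672 dB over, giving -30.128 dBFS.

-30.128 dBFS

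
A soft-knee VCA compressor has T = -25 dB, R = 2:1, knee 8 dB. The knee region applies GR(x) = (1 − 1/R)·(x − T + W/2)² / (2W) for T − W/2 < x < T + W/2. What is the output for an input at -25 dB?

x − T + W/2 = -25 − (-25) + 4 = 4.
GR = (1 − 1/2) × 4² / 16 = 0.5 × 16 / 16 = 0.5 dB.
Output = -25 − 0.5 = -25.5 dB.

-25.5 dB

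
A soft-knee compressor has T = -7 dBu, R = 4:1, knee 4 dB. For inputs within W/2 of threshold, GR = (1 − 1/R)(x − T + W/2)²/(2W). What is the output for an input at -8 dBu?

x − T + W/2 = -8 − (-7) + 2 = 1.
GR = (1 − 1/4) × 1² / 8 = 0.75 × 1 / 8 = 0.09375 dB.
Output = -8 − 0.09375 = -8.09375 dBu.

-8.09375 dBu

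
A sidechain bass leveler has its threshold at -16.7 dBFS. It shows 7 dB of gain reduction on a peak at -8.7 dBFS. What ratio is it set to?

Input overshoot = -8.7 − (-16.7) = 8 dB.
Output overshoot = 8 − 7 = 1 dB.
Ratio = input overshoot / output overshoot = 8 / 1 = 8.

8:1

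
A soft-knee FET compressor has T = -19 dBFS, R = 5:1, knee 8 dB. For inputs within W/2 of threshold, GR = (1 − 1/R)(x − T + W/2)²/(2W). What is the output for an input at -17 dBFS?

x − T + W/2 = -17 − (-19) + 4 = 6.
GR = (1 − 1/5) × 6² / 16 = 0.8 × 36 / 16 = 1.8 dB.
Output = -17 − 1.8 = -18.8 dBFS.

-18.8 dBFS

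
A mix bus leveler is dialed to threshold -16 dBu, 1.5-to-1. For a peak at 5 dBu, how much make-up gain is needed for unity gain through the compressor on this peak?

7 dB

Overshoot 21 dB → 21/1.5 = 14 dB after compression, so the compressed level is -16 + 14 = -2 dBu.
Make-up = target − compressed = 5 − (-2) = 7 dB.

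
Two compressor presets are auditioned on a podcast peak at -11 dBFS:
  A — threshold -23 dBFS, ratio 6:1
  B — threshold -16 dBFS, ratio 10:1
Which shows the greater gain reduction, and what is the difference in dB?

A, by 5.5 dB

A: GR = 12 − 12/6 = 10 dB.
B: GR = 5 − 5/10 = 4.5 dB.
A applies 5.5 dB more gain reduction.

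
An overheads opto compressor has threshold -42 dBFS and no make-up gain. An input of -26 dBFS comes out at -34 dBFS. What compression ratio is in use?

Input overshoot = -26 − (-42) = 16 dB; output overshoot = -34 − (-42) = 8 dB.
Ratio = 16 / 8 = 2.

2:1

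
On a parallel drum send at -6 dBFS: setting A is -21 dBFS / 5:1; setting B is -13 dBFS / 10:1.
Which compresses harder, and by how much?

A, by 5.7 dB

A: GR = 15 − 15/5 = 12 dB.
B: GR = 7 − 7/10 = 6.3 dB.
A reduces 5.7 dB more.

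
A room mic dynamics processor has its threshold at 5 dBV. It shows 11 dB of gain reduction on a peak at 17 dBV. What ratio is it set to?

Input overshoot = 17 − 5 = 12 dB.
Output overshoot = 12 − 11 = 1 dB.
Ratio = input overshoot / output overshoot = 12 / 1 = 12.

12:1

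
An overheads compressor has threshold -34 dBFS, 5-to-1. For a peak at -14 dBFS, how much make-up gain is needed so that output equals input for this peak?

16 dB

Without make-up, output = threshold + overshoot/5 = -34 + 4 = -30 dBFS.
Gap to target: 16 dB.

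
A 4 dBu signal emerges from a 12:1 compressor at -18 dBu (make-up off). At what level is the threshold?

Input is 24 dB above T (since output overshoot × R = input overshoot: (-18 − T)·12 = 4 − T gives T = -20 dBu).
Check: -20 + (4 − (-20))/12 = -20 + 2 = -18 dBu. ✓

-20 dBu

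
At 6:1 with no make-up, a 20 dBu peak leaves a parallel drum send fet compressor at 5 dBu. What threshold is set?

2 dBu

Let T be the threshold. Output overshoot = (input overshoot)/R, so 5 − T = (20 − T)/6.
6·(5 − T) = 20 − T → 5·T = 30 − 20 = 10.
T = 10/5 = 2 dBu.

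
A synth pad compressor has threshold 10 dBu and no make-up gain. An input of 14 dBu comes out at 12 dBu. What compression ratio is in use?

2:1

Input overshoot = 14 − 10 = 4 dB; output overshoot = 12 − 10 = 2 dB.
Ratio = 4 / 2 = 2.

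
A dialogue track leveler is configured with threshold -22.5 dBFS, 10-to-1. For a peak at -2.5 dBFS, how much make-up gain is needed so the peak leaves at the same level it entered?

Without make-up, output = threshold + overshoot/10 = -22.5 + 2 = -20.5 dBFS.
Gap to target: 18 dB.

18 dB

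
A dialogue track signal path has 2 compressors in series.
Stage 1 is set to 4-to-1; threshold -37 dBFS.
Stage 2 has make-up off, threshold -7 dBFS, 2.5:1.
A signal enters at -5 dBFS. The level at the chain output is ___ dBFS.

-29 dBFS

Stage 1: overshoot 32 dB → 32/4 = 8 dB → -29 dBFS.
Stage 2: below threshold (-29 ≤ -7); passes unchanged; output -29 dBFS.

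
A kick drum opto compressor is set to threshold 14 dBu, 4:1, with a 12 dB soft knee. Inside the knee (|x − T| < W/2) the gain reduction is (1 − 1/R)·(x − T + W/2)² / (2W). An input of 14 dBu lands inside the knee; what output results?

12.875 dBu

x − T + W/2 = 14 − 14 + 6 = 6.
GR = (1 − 1/4) × 6² / 24 = 0.75 × 36 / 24 = 1.125 dB.
Output = 14 − 1.125 = 12.875 dBu.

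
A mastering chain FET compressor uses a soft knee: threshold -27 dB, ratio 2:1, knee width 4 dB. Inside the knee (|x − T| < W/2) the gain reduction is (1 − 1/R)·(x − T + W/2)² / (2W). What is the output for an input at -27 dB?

-27.25 dB

x − T + W/2 = -27 − (-27) + 2 = 2.
GR = (1 − 1/2) × 2² / 8 = 0.5 × 4 / 8 = 0.25 dB.
Output = -27 − 0.25 = -27.25 dB.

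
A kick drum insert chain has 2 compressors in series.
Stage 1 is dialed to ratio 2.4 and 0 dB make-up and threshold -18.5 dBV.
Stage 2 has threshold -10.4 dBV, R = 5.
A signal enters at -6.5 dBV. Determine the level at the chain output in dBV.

-13.5 dBV

Stage 1: overshoot 12 dB → 12/2.4 = 5 dB → -13.5 dBV.
Stage 2: below threshold (-13.5 ≤ -10.4); passes unchanged; output -13.5 dBV.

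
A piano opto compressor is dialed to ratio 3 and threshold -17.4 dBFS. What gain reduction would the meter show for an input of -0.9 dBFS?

Overshoot = -0.9 − (-17.4) = 16.5 dB.
At 3:1, output sits 16.5/3 = 5.5 dB above threshold.
Gain reduction = 16.5 − 5.5 = 11 dB.

11 dB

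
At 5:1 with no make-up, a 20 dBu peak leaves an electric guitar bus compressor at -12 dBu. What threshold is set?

-20 dBu

Gain reduction = 20 − (-12) = 32 dB; output overshoot = GR / (R − 1) = 32 / 4 = 8 dB.
Threshold = output − output overshoot = -12 − 8 = -20 dBu.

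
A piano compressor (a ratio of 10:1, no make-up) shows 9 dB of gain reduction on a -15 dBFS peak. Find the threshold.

Gain reduction = -15 − (-24) = 9 dB; output overshoot = GR / (R − 1) = 9 / 9 = 1 dB.
Threshold = output − output overshoot = -24 − 1 = -25 dBFS.

-25 dBFS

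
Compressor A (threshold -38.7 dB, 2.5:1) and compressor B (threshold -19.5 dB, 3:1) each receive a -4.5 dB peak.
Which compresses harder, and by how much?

A, by 10.52 dB

A: overshoot 34.2 dB → output overshoot 13.68 dB → GR 20.52 dB.
B: overshoot 15 dB → output overshoot 5 dB → GR 10 dB.
A applies 10.52 dB more gain reduction.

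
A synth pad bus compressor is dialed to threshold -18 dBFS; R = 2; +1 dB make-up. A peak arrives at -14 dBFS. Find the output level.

-14 dBFS sits 4 dB over threshold.
The 4 dB excess becomes 2 dB after 2:1 reduction.
Output = -18 + 2 = -16 dBFS; make-up adds 1 dB, giving -15 dBFS.

-15 dBFS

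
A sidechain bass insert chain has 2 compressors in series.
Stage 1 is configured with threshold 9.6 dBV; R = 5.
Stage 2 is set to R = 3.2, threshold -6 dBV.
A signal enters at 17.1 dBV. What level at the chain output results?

-0.65625 dBV

Stage 1: overshoot 7.5 dB → 7.5/5 = 1.5 dB → 11.1 dBV.
Stage 2: 17.1 dB above -6 dBV, reduced 3.2:1 to 5.34375 dB above → -0.65625 dBV.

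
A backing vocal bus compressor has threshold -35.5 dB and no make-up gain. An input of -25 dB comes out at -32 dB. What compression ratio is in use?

Input overshoot = -25 − (-35.5) = 10.5 dB; output overshoot = -32 − (-35.5) = 3.5 dB.
Ratio = 10.5 / 3.5 = 3.

3:1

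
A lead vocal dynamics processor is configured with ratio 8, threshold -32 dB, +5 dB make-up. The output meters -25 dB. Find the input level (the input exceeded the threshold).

-16 dB

Stripping the +5 dB make-up gives -30 dB at the gain stage.
The compressed level sits -30 − (-32) = 2 dB over threshold.
Input overshoot = R × output overshoot = 16 dB → input = -32 + 16 = -16 dB.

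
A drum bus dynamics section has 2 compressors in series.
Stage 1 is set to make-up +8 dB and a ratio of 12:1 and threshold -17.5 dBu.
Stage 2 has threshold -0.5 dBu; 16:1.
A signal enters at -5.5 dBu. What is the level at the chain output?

Stage 1: -5.5 dBu is 12 dB over -17.5 dBu; at 12:1 that becomes 1 dB over, giving -16.5 dBu; +8 dB make-up → -8.5 dBu.
Stage 2: below threshold (-8.5 ≤ -0.5); passes unchanged; output -8.5 dBu.

-8.5 dBu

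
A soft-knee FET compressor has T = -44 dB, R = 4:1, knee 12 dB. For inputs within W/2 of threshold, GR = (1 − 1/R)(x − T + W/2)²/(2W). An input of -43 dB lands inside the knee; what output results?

x − T + W/2 = -43 − (-44) + 6 = 7.
GR = (1 − 1/4) × 7² / 24 = 0.75 × 49 / 24 = 1.53125 dB.
Output = -43 − 1.53125 = -44.53125 dB.

-44.53125 dB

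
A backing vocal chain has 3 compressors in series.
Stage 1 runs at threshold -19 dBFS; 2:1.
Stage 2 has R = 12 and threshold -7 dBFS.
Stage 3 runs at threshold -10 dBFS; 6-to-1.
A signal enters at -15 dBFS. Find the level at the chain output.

Stage 1: overshoot 4 dB → 4/2 = 2 dB → -17 dBFS.
Stage 2: -17 dBFS is at or below the -7 dBFS threshold — no compression; output -17 dBFS.
Stage 3: -17 dBFS is at or below the -10 dBFS threshold — no compression; output -17 dBFS.

-17 dBFS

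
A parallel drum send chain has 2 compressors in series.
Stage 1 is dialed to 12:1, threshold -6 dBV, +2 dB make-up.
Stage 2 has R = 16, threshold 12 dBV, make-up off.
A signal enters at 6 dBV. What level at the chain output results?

-3 dBV

Stage 1: 6 dBV is 12 dB over -6 dBV; at 12:1 that becomes 1 dB over, giving -5 dBV; +2 dB make-up → -3 dBV.
Stage 2: -3 dBV ≤ 12 dBV, so stage 2 doesn't engage; output -3 dBV.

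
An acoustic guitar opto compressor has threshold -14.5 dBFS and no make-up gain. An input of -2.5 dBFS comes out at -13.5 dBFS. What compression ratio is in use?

12:1

Input overshoot = -2.5 − (-14.5) = 12 dB; output overshoot = -13.5 − (-14.5) = 1 dB.
Ratio = 12 / 1 = 12.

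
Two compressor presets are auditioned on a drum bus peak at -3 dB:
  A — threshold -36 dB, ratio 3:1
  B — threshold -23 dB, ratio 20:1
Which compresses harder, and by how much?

A, by 3 dB

A: 33 dB over, compressed to 11 dB over, so 22 dB of GR.
B: 20 dB over, compressed to 1 dB over, so 19 dB of GR.
A applies 3 dB more gain reduction.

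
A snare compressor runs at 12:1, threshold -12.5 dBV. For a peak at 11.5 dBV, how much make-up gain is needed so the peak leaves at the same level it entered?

22 dB

Without make-up, output = threshold + overshoot/12 = -12.5 + 2 = -10.5 dBV.
Gap to target: 22 dB.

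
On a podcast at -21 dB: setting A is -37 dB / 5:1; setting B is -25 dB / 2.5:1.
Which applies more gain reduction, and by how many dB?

A: GR = 16 − 16/5 = 12.8 dB.
B: GR = 4 − 4/2.5 = 2.4 dB.
A applies 10.4 dB more gain reduction.

A, by 10.4 dB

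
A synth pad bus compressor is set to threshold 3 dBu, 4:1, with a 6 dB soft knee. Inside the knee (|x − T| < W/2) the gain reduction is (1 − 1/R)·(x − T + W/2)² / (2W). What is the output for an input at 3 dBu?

x − T + W/2 = 3 − 3 + 3 = 3.
GR = (1 − 1/4) × 3² / 12 = 0.75 × 9 / 12 = 0.5625 dB.
Output = 3 − 0.5625 = 2.4375 dBu.

2.4375 dBu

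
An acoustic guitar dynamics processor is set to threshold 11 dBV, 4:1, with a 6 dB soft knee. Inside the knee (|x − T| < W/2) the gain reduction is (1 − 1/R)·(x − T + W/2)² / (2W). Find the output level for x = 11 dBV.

10.4375 dBV

x − T + W/2 = 11 − 11 + 3 = 3.
GR = (1 − 1/4) × 3² / 12 = 0.75 × 9 / 12 = 0.5625 dB.
Output = 11 − 0.5625 = 10.4375 dBV.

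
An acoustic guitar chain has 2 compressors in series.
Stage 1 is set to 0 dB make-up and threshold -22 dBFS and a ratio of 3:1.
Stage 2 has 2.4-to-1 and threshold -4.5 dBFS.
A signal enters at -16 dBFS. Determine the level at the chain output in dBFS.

-20 dBFS

Stage 1: overshoot 6 dB → 6/3 = 2 dB → -20 dBFS.
Stage 2: below threshold (-20 ≤ -4.5); passes unchanged; output -20 dBFS.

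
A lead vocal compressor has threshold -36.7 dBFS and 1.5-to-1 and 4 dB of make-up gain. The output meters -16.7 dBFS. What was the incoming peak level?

Stripping the +4 dB make-up gives -20.7 dBFS at the gain stage.
The compressed level sits -20.7 − (-36.7) = 16 dB over threshold.
Undo the ratio: input overshoot = 16 × 1.5 = 24 dB, giving input = -12.7 dBFS.

-12.7 dBFS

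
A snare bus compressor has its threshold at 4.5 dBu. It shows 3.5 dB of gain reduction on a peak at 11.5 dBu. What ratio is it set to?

2:1

Input overshoot = 11.5 − 4.5 = 7 dB.
Output overshoot = 7 − 3.5 = 3.5 dB.
Ratio = input overshoot / output overshoot = 7 / 3.5 = 2.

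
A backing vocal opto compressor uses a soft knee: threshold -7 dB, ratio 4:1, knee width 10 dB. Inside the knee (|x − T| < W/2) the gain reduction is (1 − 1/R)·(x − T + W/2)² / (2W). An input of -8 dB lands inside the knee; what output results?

-8.6 dB

x − T + W/2 = -8 − (-7) + 5 = 4.
GR = (1 − 1/4) × 4² / 20 = 0.75 × 16 / 20 = 0.6 dB.
Output = -8 − 0.6 = -8.6 dB.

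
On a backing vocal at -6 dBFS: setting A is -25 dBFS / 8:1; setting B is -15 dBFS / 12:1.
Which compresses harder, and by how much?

A: 19 dB over, compressed to 2.375 dB over, so 16.625 dB of GR.
B: 9 dB over, compressed to 0.75 dB over, so 8.25 dB of GR.
A reduces 8.375 dB more.

A, by 8.375 dB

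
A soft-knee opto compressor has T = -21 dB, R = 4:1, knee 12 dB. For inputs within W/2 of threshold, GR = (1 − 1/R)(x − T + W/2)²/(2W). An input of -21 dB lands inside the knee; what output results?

x − T + W/2 = -21 − (-21) + 6 = 6.
GR = (1 − 1/4) × 6² / 24 = 0.75 × 36 / 24 = 1.125 dB.
Output = -21 − 1.125 = -22.125 dB.

-22.125 dB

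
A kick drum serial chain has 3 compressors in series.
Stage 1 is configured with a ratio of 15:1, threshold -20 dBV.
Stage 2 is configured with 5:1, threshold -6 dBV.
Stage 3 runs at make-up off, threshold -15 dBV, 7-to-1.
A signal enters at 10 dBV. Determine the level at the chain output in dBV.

Stage 1: 10 dBV is 30 dB over -20 dBV; at 15:1 that becomes 2 dB over, giving -18 dBV.
Stage 2: below threshold (-18 ≤ -6); passes unchanged; output -18 dBV.
Stage 3: -18 dBV ≤ -15 dBV, so stage 3 doesn't engage; output -18 dBV.

-18 dBV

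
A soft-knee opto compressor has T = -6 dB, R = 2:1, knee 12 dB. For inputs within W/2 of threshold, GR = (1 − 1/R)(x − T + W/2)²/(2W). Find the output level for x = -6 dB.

-6.75 dB

x − T + W/2 = -6 − (-6) + 6 = 6.
GR = (1 − 1/2) × 6² / 24 = 0.5 × 36 / 24 = 0.75 dB.
Output = -6 − 0.75 = -6.75 dB.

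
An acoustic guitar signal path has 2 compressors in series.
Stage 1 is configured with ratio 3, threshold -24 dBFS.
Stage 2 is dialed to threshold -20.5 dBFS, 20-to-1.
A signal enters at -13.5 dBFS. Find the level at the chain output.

Stage 1: 10.5 dB above -24 dBFS, reduced 3:1 to 3.5 dB above → -20.5 dBFS.
Stage 2: -20.5 dBFS ≤ -20.5 dBFS, so stage 2 doesn't engage; output -20.5 dBFS.

-20.5 dBFS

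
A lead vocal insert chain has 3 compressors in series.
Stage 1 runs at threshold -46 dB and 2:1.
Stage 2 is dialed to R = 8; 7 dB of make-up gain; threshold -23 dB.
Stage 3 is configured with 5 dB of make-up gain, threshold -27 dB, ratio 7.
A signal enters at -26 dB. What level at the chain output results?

-24 dB

Stage 1: 20 dB above -46 dB, reduced 2:1 to 10 dB above → -36 dB.
Stage 2: below threshold (-36 ≤ -23); passes unchanged; make-up brings it to -29 dB.
Stage 3: below threshold (-29 ≤ -27); passes unchanged; make-up brings it to -24 dB.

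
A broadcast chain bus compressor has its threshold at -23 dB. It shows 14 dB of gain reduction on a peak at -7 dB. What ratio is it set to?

8:1

Input overshoot = -7 − (-23) = 16 dB.
Output overshoot = 16 − 14 = 2 dB.
Ratio = input overshoot / output overshoot = 16 / 2 = 8.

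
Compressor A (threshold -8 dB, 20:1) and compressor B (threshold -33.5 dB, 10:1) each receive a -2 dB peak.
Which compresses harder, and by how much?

B, by 22.65 dB

A: GR = 6 − 6/20 = 5.7 dB.
B: GR = 31.5 − 31.5/10 = 28.35 dB.
B reduces 22.65 dB more.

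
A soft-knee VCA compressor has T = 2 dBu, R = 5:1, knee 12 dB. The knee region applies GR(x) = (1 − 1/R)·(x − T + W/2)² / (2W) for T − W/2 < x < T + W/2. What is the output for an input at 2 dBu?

x − T + W/2 = 2 − 2 + 6 = 6.
GR = (1 − 1/5) × 6² / 24 = 0.8 × 36 / 24 = 1.2 dB.
Output = 2 − 1.2 = 0.8 dBu.

0.8 dBu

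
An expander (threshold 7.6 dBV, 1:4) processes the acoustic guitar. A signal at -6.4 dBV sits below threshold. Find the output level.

-48.4 dBV

Below threshold, a 1:4 expander applies gain = (4−1)×(T − x) of attenuation.
(4−1) × 14 = 42 dB, so output = -6.4 − 42 = -48.4 dBV.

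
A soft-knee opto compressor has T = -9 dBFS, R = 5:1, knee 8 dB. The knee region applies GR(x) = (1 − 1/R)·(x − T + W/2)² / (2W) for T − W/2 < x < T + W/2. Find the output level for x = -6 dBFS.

-8.45 dBFS

x − T + W/2 = -6 − (-9) + 4 = 7.
GR = (1 − 1/5) × 7² / 16 = 0.8 × 49 / 16 = 2.45 dB.
Output = -6 − 2.45 = -8.45 dBFS.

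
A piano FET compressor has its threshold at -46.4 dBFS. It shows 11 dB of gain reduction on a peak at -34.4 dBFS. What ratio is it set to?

Input overshoot = -34.4 − (-46.4) = 12 dB.
Output overshoot = 12 − 11 = 1 dB.
Ratio = input overshoot / output overshoot = 12 / 1 = 12.

12:1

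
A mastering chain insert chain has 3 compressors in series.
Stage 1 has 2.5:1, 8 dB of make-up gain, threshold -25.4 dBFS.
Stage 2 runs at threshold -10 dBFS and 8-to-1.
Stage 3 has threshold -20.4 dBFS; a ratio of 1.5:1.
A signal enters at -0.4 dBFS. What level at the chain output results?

-13.25 dBFS

Stage 1: overshoot 25 dB → 25/2.5 = 10 dB → -15.4 dBFS; +8 dB make-up → -7.4 dBFS.
Stage 2: -7.4 dBFS is 2.6 dB over -10 dBFS; at 8:1 that becomes 0.325 dB over, giving -9.675 dBFS.
Stage 3: overshoot 10.725 dB → 10.725/1.5 = 7.15 dB → -13.25 dBFS.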